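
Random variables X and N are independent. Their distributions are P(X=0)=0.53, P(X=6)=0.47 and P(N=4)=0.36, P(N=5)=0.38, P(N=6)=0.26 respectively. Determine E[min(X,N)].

2.303

E[min(X,N)] = Σ_x Σ_n min(x,n) · P(X=x)P(N=n)
 = 0·0.1908 + 0·0.2014 + 0·0.1378 + 4·0.1692 + 5·0.1786 + 6·0.1222
 = 0 + 0 + 0 + 0.6768 + 0.893 + 0.7332
 = 2.303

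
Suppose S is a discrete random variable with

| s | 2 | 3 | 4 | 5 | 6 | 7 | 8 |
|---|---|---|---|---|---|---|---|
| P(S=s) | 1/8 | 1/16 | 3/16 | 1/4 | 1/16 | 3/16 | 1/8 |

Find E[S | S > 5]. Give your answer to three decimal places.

7.167

P(S > 5) = 1/16 + 3/16 + 1/8 = 3/8.
E[S | S > 5] = [6·1/16 + 7·3/16 + 8·1/8] / (3/8)
 = 43/16 / (3/8)
 = 43/6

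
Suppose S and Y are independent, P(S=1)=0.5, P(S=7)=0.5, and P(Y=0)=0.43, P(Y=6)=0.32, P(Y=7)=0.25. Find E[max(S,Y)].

5.55

E[max(S,Y)] = Σ_s Σ_y max(s,y) · P(S=s)P(Y=y)
 = 1·0.215 + 6·0.16 + 7·0.125 + 7·0.215 + 7·0.16 + 7·0.125
 = 0.215 + 0.96 + 0.875 + 1.505 + 1.12 + 0.875
 = 5.55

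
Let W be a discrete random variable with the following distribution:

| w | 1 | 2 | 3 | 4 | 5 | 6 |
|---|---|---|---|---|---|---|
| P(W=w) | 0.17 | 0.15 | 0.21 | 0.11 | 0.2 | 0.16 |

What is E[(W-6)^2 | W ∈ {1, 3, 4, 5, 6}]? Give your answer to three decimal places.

7.976

P(W ∈ {1, 3, 4, 5, 6}) = 0.17 + 0.21 + 0.11 + 0.2 + 0.16 = 0.85.
E[(W-6)^2 | W ∈ {1, 3, 4, 5, 6}] = [25·0.17 + 9·0.21 + 4·0.11 + 1·0.2 + 0·0.16] / 0.85
 = 6.78 / 0.85
 = 678/85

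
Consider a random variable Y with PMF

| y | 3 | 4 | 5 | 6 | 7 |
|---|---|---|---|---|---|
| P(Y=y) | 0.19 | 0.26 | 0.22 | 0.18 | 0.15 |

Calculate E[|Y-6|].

E[|Y-6|] = Σ |y-6|·P(Y=y)
 = 3·0.19 + 2·0.26 + 1·0.22 + 0·0.18 + 1·0.15
 = 0.57 + 0.52 + 0.22 + 0 + 0.15
 = 1.46

1.46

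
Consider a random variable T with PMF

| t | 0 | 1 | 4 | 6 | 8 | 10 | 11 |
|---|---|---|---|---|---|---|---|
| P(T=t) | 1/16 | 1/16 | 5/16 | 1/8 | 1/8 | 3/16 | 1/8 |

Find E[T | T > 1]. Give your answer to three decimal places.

P(T > 1) = 5/16 + 1/8 + 1/8 + 3/16 + 1/8 = 7/8.
E[T | T > 1] = [4·5/16 + 6·1/8 + 8·1/8 + 10·3/16 + 11·1/8] / (7/8)
 = 25/4 / (7/8)
 = 50/7

7.143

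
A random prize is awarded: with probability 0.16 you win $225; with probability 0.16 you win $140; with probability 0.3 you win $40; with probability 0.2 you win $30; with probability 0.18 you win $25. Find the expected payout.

80.9

E[payout] = 225·0.16 + 140·0.16 + 40·0.3 + 30·0.2 + 25·0.18
 = 36 + 22.4 + 12 + 6 + 4.5
 = 80.9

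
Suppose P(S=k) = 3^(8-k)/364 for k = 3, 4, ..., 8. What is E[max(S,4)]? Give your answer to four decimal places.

4.1593

E[max(S,4)] = Σ max(s,4)·P(S=s)
 = 4·243/364 + 4·81/364 + 5·27/364 + 6·9/364 + 7·3/364 + 8·1/364
 = 243/91 + 81/91 + 135/364 + 27/182 + 3/52 + 2/91
 = 757/182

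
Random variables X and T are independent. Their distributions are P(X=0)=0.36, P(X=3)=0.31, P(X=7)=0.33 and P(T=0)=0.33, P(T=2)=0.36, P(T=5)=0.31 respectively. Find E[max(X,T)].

4.2494

E[max(X,T)] = Σ_x Σ_t max(x,t) · P(X=x)P(T=t)
 = 0·0.1188 + 2·0.1296 + 5·0.1116 + 3·0.1023 + 3·0.1116 + 5·0.0961 + 7·0.1089 + 7·0.1188 + 7·0.1023
 = 0 + 0.2592 + 0.558 + 0.3069 + 0.3348 + 0.4805 + 0.7623 + 0.8316 + 0.7161
 = 4.2494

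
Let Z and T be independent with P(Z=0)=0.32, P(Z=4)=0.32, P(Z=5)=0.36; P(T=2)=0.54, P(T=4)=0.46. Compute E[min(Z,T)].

E[min(Z,T)] = Σ_z Σ_t min(z,t) · P(Z=z)P(T=t)
 = 0·0.1728 + 0·0.1472 + 2·0.1728 + 4·0.1472 + 2·0.1944 + 4·0.1656
 = 0 + 0 + 0.3456 + 0.5888 + 0.3888 + 0.6624
 = 1.9856

1.9856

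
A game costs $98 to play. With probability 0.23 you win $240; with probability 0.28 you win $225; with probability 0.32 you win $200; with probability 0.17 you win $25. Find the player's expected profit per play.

88.45

E[payout] = 240·0.23 + 225·0.28 + 200·0.32 + 25·0.17
 = 55.2 + 63 + 64 + 4.25
 = 186.45
Net = 186.45 - 98 = 88.45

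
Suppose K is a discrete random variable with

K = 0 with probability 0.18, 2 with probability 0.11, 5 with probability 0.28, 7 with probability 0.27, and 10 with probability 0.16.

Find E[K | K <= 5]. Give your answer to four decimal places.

2.8421

P(K <= 5) = 0.18 + 0.11 + 0.28 = 0.57.
E[K | K <= 5] = [0·0.18 + 2·0.11 + 5·0.28] / 0.57
 = 1.62 / 0.57
 = 54/19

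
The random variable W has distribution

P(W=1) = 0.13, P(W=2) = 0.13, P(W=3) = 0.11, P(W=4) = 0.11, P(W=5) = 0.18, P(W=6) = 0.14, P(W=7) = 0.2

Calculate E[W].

4.3

E[W] = Σ w·P(W=w)
 = 1·0.13 + 2·0.13 + 3·0.11 + 4·0.11 + 5·0.18 + 6·0.14 + 7·0.2
 = 0.13 + 0.26 + 0.33 + 0.44 + 0.9 + 0.84 + 1.4
 = 4.3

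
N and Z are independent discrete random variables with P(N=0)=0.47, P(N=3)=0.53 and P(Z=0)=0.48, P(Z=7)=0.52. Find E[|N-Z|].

3.5764

E[|N-Z|] = Σ_n Σ_z |n-z| · P(N=n)P(Z=z)
 = 0·0.2256 + 7·0.2444 + 3·0.2544 + 4·0.2756
 = 0 + 1.7108 + 0.7632 + 1.1024
 = 3.5764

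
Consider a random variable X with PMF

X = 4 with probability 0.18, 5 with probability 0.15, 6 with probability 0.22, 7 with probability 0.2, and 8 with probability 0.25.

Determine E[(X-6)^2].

2.07

E[(X-6)^2] = Σ (x-6)^2·P(X=x)
 = 4·0.18 + 1·0.15 + 0·0.22 + 1·0.2 + 4·0.25
 = 0.72 + 0.15 + 0 + 0.2 + 1
 = 2.07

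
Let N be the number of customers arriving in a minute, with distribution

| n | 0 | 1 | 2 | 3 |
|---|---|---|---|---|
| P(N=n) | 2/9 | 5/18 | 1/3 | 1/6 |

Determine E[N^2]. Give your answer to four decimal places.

E[N^2] = Σ n^2·P(N=n)
 = 0·2/9 + 1·5/18 + 4·1/3 + 9·1/6
 = 0 + 5/18 + 4/3 + 3/2
 = 28/9

3.1111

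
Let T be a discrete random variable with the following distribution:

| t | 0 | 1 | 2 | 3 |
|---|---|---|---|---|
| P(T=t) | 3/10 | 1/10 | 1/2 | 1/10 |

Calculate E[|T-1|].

E[|T-1|] = Σ |t-1|·P(T=t)
 = 1·3/10 + 0·1/10 + 1·1/2 + 2·1/10
 = 3/10 + 0 + 1/2 + 1/5
 = 1

1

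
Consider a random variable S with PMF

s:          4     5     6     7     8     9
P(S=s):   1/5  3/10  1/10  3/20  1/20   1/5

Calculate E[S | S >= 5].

P(S >= 5) = 3/10 + 1/10 + 3/20 + 1/20 + 1/5 = 4/5.
E[S | S >= 5] = [5·3/10 + 6·1/10 + 7·3/20 + 8·1/20 + 9·1/5] / (4/5)
 = 107/20 / (4/5)
 = 107/16

6.6875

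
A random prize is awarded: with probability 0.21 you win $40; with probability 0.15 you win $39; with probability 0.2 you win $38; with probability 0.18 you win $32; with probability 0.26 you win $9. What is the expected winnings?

E[payout] = 40·0.21 + 39·0.15 + 38·0.2 + 32·0.18 + 9·0.26
 = 8.4 + 5.85 + 7.6 + 5.76 + 2.34
 = 29.95

29.95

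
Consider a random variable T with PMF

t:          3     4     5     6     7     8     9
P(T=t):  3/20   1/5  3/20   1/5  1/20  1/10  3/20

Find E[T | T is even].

5.6

P(T is even) = 1/5 + 1/5 + 1/10 = 1/2.
E[T | T is even] = [4·1/5 + 6·1/5 + 8·1/10] / (1/2)
 = 14/5 / (1/2)
 = 28/5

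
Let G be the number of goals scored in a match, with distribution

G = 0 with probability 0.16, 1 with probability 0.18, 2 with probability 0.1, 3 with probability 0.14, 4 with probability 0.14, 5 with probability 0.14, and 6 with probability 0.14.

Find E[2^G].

E[2^G] = Σ 2^g·P(G=g)
 = 1·0.16 + 2·0.18 + 4·0.1 + 8·0.14 + 16·0.14 + 32·0.14 + 64·0.14
 = 0.16 + 0.36 + 0.4 + 1.12 + 2.24 + 4.48 + 8.96
 = 17.72

17.72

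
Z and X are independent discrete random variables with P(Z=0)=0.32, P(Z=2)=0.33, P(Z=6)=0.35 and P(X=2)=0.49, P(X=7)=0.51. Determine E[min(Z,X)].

2.074

E[min(Z,X)] = Σ_z Σ_x min(z,x) · P(Z=z)P(X=x)
 = 0·0.1568 + 0·0.1632 + 2·0.1617 + 2·0.1683 + 2·0.1715 + 6·0.1785
 = 0 + 0 + 0.3234 + 0.3366 + 0.343 + 1.071
 = 2.074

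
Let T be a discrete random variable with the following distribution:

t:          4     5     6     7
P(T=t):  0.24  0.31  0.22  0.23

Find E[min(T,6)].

E[min(T,6)] = Σ min(t,6)·P(T=t)
 = 4·0.24 + 5·0.31 + 6·0.22 + 6·0.23
 = 0.96 + 1.55 + 1.32 + 1.38
 = 5.21

5.21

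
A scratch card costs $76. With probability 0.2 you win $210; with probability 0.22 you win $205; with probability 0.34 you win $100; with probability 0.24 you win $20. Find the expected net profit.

49.9

E[payout] = 210·0.2 + 205·0.22 + 100·0.34 + 20·0.24
 = 42 + 45.1 + 34 + 4.8
 = 125.9
Net = 125.9 - 76 = 49.9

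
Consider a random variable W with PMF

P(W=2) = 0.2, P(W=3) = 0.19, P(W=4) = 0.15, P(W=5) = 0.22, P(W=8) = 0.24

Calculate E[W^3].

E[W^3] = Σ w^3·P(W=w)
 = 8·0.2 + 27·0.19 + 64·0.15 + 125·0.22 + 512·0.24
 = 1.6 + 5.13 + 9.6 + 27.5 + 122.88
 = 166.71

166.71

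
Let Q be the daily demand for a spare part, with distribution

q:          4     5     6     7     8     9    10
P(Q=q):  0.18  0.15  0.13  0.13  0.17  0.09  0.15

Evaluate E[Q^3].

405.59

E[Q^3] = Σ q^3·P(Q=q)
 = 64·0.18 + 125·0.15 + 216·0.13 + 343·0.13 + 512·0.17 + 729·0.09 + 1000·0.15
 = 11.52 + 18.75 + 28.08 + 44.59 + 87.04 + 65.61 + 150
 = 405.59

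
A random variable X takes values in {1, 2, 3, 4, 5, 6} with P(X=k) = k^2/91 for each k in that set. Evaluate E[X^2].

E[X^2] = Σ x^2·P(X=x)
 = 1·1/91 + 4·4/91 + 9·9/91 + 16·16/91 + 25·25/91 + 36·36/91
 = 1/91 + 16/91 + 81/91 + 256/91 + 625/91 + 1296/91
 = 25

25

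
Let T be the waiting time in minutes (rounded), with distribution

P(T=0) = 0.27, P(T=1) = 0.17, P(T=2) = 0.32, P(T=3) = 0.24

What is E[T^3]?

E[T^3] = Σ t^3·P(T=t)
 = 0·0.27 + 1·0.17 + 8·0.32 + 27·0.24
 = 0 + 0.17 + 2.56 + 6.48
 = 9.21

9.21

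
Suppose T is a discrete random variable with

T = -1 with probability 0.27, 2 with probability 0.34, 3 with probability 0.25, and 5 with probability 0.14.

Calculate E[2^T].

E[2^T] = Σ 2^t·P(T=t)
 = 0.5·0.27 + 4·0.34 + 8·0.25 + 32·0.14
 = 0.135 + 1.36 + 2 + 4.48
 = 7.975

7.975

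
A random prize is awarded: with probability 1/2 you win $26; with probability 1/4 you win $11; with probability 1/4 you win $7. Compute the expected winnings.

E[payout] = 26·1/2 + 11·1/4 + 7·1/4
 = 13 + 11/4 + 7/4
 = 35/2

17.5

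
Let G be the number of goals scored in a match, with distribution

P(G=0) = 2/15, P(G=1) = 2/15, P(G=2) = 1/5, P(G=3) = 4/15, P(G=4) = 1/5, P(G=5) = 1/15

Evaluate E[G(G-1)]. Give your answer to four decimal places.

5.7333

E[G(G-1)] = Σ g(g-1)·P(G=g)
 = 0·2/15 + 0·2/15 + 2·1/5 + 6·4/15 + 12·1/5 + 20·1/15
 = 0 + 0 + 2/5 + 8/5 + 12/5 + 4/3
 = 86/15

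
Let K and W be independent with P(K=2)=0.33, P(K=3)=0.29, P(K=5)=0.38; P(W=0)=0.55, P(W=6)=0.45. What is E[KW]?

9.261

E[KW] = Σ_k Σ_w kw · P(K=k)P(W=w)
 = 0·0.1815 + 12·0.1485 + 0·0.1595 + 18·0.1305 + 0·0.209 + 30·0.171
 = 0 + 1.782 + 0 + 2.349 + 0 + 5.13
 = 9.261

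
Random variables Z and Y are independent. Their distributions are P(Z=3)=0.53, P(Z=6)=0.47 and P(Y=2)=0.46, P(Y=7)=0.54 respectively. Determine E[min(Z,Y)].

3.3014

E[min(Z,Y)] = Σ_z Σ_y min(z,y) · P(Z=z)P(Y=y)
 = 2·0.2438 + 3·0.2862 + 2·0.2162 + 6·0.2538
 = 0.4876 + 0.8586 + 0.4324 + 1.5228
 = 3.3014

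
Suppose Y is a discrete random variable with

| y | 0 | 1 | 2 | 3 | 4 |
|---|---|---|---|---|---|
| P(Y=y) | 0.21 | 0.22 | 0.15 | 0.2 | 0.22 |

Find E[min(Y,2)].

1.36

E[min(Y,2)] = Σ min(y,2)·P(Y=y)
 = 0·0.21 + 1·0.22 + 2·0.15 + 2·0.2 + 2·0.22
 = 0 + 0.22 + 0.3 + 0.4 + 0.44
 = 1.36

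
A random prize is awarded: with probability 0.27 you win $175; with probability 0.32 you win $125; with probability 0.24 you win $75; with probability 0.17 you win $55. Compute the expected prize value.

114.6

E[payout] = 175·0.27 + 125·0.32 + 75·0.24 + 55·0.17
 = 47.25 + 40 + 18 + 9.35
 = 114.6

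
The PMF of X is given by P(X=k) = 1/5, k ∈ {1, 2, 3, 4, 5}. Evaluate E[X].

E[X] = Σ x·P(X=x)
 = 1·1/5 + 2·1/5 + 3·1/5 + 4·1/5 + 5·1/5
 = 1/5 + 2/5 + 3/5 + 4/5 + 1
 = 3

3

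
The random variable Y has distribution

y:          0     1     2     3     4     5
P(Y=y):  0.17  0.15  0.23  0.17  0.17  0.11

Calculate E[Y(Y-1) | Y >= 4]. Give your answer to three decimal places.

15.143

P(Y >= 4) = 0.17 + 0.11 = 0.28.
E[Y(Y-1) | Y >= 4] = [12·0.17 + 20·0.11] / 0.28
 = 4.24 / 0.28
 = 106/7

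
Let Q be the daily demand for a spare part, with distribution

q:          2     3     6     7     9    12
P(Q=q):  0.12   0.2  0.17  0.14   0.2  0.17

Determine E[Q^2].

E[Q^2] = Σ q^2·P(Q=q)
 = 4·0.12 + 9·0.2 + 36·0.17 + 49·0.14 + 81·0.2 + 144·0.17
 = 0.48 + 1.8 + 6.12 + 6.86 + 16.2 + 24.48
 = 55.94

55.94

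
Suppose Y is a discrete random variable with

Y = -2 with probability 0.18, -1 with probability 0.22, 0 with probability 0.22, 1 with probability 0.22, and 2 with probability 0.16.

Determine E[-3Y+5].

E[-3Y+5] = Σ (-3y+5)·P(Y=y)
 = 11·0.18 + 8·0.22 + 5·0.22 + 2·0.22 + (-1)·0.16
 = 1.98 + 1.76 + 1.1 + 0.44 + (-0.16)
 = 5.12

5.12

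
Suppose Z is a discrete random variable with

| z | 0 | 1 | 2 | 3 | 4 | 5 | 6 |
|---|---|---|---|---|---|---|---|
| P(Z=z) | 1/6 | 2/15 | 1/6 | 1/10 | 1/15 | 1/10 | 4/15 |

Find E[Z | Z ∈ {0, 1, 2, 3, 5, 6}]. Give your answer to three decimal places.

3.071

P(Z ∈ {0, 1, 2, 3, 5, 6}) = 1/6 + 2/15 + 1/6 + 1/10 + 1/10 + 4/15 = 14/15.
E[Z | Z ∈ {0, 1, 2, 3, 5, 6}] = [0·1/6 + 1·2/15 + 2·1/6 + 3·1/10 + 5·1/10 + 6·4/15] / (14/15)
 = 43/15 / (14/15)
 = 43/14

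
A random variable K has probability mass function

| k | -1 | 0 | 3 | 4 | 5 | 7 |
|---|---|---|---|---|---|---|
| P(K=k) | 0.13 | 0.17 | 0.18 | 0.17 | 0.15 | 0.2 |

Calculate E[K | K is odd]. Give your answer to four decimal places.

3.8788

P(K is odd) = 0.13 + 0.18 + 0.15 + 0.2 = 0.66.
E[K | K is odd] = [(-1)·0.13 + 3·0.18 + 5·0.15 + 7·0.2] / 0.66
 = 2.56 / 0.66
 = 128/33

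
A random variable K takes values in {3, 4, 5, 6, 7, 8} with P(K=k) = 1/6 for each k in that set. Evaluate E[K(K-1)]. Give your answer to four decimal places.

27.6667

E[K(K-1)] = Σ k(k-1)·P(K=k)
 = 6·1/6 + 12·1/6 + 20·1/6 + 30·1/6 + 42·1/6 + 56·1/6
 = 1 + 2 + 10/3 + 5 + 7 + 28/3
 = 83/3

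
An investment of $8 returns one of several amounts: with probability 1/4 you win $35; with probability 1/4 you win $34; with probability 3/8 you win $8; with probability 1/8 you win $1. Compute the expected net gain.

12.375

E[payout] = 35·1/4 + 34·1/4 + 8·3/8 + 1·1/8
 = 35/4 + 17/2 + 3 + 1/8
 = 163/8
Net = 163/8 - 8 = 99/8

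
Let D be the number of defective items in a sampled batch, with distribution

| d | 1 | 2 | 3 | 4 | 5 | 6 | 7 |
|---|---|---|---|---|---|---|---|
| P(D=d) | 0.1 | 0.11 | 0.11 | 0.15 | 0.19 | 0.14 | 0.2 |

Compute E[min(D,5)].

E[min(D,5)] = Σ min(d,5)·P(D=d)
 = 1·0.1 + 2·0.11 + 3·0.11 + 4·0.15 + 5·0.19 + 5·0.14 + 5·0.2
 = 0.1 + 0.22 + 0.33 + 0.6 + 0.95 + 0.7 + 1
 = 3.9

3.9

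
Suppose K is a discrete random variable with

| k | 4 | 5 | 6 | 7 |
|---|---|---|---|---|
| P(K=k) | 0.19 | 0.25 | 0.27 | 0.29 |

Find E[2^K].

65.44

E[2^K] = Σ 2^k·P(K=k)
 = 16·0.19 + 32·0.25 + 64·0.27 + 128·0.29
 = 3.04 + 8 + 17.28 + 37.12
 = 65.44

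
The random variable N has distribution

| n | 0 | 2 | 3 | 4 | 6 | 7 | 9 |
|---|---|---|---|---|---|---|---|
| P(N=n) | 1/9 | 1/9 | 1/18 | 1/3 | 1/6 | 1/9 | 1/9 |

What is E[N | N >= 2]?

5.0625

P(N >= 2) = 1/9 + 1/18 + 1/3 + 1/6 + 1/9 + 1/9 = 8/9.
E[N | N >= 2] = [2·1/9 + 3·1/18 + 4·1/3 + 6·1/6 + 7·1/9 + 9·1/9] / (8/9)
 = 9/2 / (8/9)
 = 81/16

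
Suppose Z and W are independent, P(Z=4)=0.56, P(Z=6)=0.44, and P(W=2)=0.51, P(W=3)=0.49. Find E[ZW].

12.1512

E[ZW] = Σ_z Σ_w zw · P(Z=z)P(W=w)
 = 8·0.2856 + 12·0.2744 + 12·0.2244 + 18·0.2156
 = 2.2848 + 3.2928 + 2.6928 + 3.8808
 = 12.1512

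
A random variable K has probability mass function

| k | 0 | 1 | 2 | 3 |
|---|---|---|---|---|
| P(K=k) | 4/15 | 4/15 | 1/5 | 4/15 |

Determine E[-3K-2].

E[-3K-2] = Σ (-3k-2)·P(K=k)
 = (-2)·4/15 + (-5)·4/15 + (-8)·1/5 + (-11)·4/15
 = (-8/15) + (-4/3) + (-8/5) + (-44/15)
 = -32/5

-6.4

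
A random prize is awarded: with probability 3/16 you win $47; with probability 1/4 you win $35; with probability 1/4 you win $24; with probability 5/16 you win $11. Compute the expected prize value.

E[payout] = 47·3/16 + 35·1/4 + 24·1/4 + 11·5/16
 = 141/16 + 35/4 + 6 + 55/16
 = 27

27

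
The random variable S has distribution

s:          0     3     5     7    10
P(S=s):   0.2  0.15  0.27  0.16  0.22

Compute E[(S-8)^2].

E[(S-8)^2] = Σ (s-8)^2·P(S=s)
 = 64·0.2 + 25·0.15 + 9·0.27 + 1·0.16 + 4·0.22
 = 12.8 + 3.75 + 2.43 + 0.16 + 0.88
 = 20.02

20.02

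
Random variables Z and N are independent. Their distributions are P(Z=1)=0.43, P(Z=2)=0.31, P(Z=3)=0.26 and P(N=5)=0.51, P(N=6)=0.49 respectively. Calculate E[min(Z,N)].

1.83

E[min(Z,N)] = Σ_z Σ_n min(z,n) · P(Z=z)P(N=n)
 = 1·0.2193 + 1·0.2107 + 2·0.1581 + 2·0.1519 + 3·0.1326 + 3·0.1274
 = 0.2193 + 0.2107 + 0.3162 + 0.3038 + 0.3978 + 0.3822
 = 1.83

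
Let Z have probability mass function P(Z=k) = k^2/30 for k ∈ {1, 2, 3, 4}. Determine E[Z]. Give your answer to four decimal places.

E[Z] = Σ z·P(Z=z)
 = 1·1/30 + 2·2/15 + 3·3/10 + 4·8/15
 = 1/30 + 4/15 + 9/10 + 32/15
 = 10/3

3.3333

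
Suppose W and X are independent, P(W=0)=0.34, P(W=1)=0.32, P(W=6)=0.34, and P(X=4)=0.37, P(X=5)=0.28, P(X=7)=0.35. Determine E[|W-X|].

3.6636

E[|W-X|] = Σ_w Σ_x |w-x| · P(W=w)P(X=x)
 = 4·0.1258 + 5·0.0952 + 7·0.119 + 3·0.1184 + 4·0.0896 + 6·0.112 + 2·0.1258 + 1·0.0952 + 1·0.119
 = 0.5032 + 0.476 + 0.833 + 0.3552 + 0.3584 + 0.672 + 0.2516 + 0.0952 + 0.119
 = 3.6636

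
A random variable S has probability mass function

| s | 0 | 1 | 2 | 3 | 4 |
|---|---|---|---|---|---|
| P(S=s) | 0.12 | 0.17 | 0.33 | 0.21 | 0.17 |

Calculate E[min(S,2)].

E[min(S,2)] = Σ min(s,2)·P(S=s)
 = 0·0.12 + 1·0.17 + 2·0.33 + 2·0.21 + 2·0.17
 = 0 + 0.17 + 0.66 + 0.42 + 0.34
 = 1.59

1.59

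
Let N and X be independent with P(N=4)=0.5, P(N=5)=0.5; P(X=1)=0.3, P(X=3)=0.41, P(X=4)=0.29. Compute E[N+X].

7.19

E[N+X] = Σ_n Σ_x (n+x) · P(N=n)P(X=x)
 = 5·0.15 + 7·0.205 + 8·0.145 + 6·0.15 + 8·0.205 + 9·0.145
 = 0.75 + 1.435 + 1.16 + 0.9 + 1.64 + 1.305
 = 7.19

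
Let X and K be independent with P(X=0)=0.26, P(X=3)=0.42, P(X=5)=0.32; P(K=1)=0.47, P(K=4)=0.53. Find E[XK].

7.4074

E[XK] = Σ_x Σ_k xk · P(X=x)P(K=k)
 = 0·0.1222 + 0·0.1378 + 3·0.1974 + 12·0.2226 + 5·0.1504 + 20·0.1696
 = 0 + 0 + 0.5922 + 2.6712 + 0.752 + 3.392
 = 7.4074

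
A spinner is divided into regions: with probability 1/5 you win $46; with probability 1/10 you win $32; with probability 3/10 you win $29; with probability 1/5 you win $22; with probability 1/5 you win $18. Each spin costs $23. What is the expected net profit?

6.1

E[payout] = 46·1/5 + 32·1/10 + 29·3/10 + 22·1/5 + 18·1/5
 = 46/5 + 16/5 + 87/10 + 22/5 + 18/5
 = 291/10
Net = 291/10 - 23 = 61/10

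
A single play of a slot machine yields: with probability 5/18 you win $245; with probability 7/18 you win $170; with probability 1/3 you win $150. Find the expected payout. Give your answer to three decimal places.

184.167

E[payout] = 245·5/18 + 170·7/18 + 150·1/3
 = 1225/18 + 595/9 + 50
 = 1105/6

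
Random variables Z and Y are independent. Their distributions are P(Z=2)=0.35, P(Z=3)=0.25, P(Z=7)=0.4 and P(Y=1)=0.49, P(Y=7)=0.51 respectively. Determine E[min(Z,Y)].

E[min(Z,Y)] = Σ_z Σ_y min(z,y) · P(Z=z)P(Y=y)
 = 1·0.1715 + 2·0.1785 + 1·0.1225 + 3·0.1275 + 1·0.196 + 7·0.204
 = 0.1715 + 0.357 + 0.1225 + 0.3825 + 0.196 + 1.428
 = 2.6575

2.6575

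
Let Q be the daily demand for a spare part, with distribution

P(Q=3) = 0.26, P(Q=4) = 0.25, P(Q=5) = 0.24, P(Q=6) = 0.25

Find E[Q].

E[Q] = Σ q·P(Q=q)
 = 3·0.26 + 4·0.25 + 5·0.24 + 6·0.25
 = 0.78 + 1 + 1.2 + 1.5
 = 4.48

4.48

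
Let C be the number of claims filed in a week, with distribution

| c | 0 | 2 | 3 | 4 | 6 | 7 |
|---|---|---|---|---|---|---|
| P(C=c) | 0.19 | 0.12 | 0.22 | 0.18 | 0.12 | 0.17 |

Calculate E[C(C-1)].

14.46

E[C(C-1)] = Σ c(c-1)·P(C=c)
 = 0·0.19 + 2·0.12 + 6·0.22 + 12·0.18 + 30·0.12 + 42·0.17
 = 0 + 0.24 + 1.32 + 2.16 + 3.6 + 7.14
 = 14.46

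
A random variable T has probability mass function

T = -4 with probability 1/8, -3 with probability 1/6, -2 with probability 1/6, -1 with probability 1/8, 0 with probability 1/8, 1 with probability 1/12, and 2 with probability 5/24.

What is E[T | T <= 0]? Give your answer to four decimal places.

P(T <= 0) = 1/8 + 1/6 + 1/6 + 1/8 + 1/8 = 17/24.
E[T | T <= 0] = [(-4)·1/8 + (-3)·1/6 + (-2)·1/6 + (-1)·1/8 + 0·1/8] / (17/24)
 = -35/24 / (17/24)
 = -35/17

-2.0588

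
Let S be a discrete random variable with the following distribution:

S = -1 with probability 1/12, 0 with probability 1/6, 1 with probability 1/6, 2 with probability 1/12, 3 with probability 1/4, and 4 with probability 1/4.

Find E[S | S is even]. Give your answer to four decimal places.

2.3333

P(S is even) = 1/6 + 1/12 + 1/4 = 1/2.
E[S | S is even] = [0·1/6 + 2·1/12 + 4·1/4] / (1/2)
 = 7/6 / (1/2)
 = 7/3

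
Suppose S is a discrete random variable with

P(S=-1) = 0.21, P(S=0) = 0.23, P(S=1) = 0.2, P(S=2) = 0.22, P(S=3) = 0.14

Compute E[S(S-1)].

E[S(S-1)] = Σ s(s-1)·P(S=s)
 = 2·0.21 + 0·0.23 + 0·0.2 + 2·0.22 + 6·0.14
 = 0.42 + 0 + 0 + 0.44 + 0.84
 = 1.7

1.7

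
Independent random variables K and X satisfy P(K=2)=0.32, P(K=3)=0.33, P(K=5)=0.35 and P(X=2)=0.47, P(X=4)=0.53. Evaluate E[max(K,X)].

3.8941

E[max(K,X)] = Σ_k Σ_x max(k,x) · P(K=k)P(X=x)
 = 2·0.1504 + 4·0.1696 + 3·0.1551 + 4·0.1749 + 5·0.1645 + 5·0.1855
 = 0.3008 + 0.6784 + 0.4653 + 0.6996 + 0.8225 + 0.9275
 = 3.8941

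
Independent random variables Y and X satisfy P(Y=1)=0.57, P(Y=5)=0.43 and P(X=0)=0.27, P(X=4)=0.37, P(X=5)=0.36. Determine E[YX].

E[YX] = Σ_y Σ_x yx · P(Y=y)P(X=x)
 = 0·0.1539 + 4·0.2109 + 5·0.2052 + 0·0.1161 + 20·0.1591 + 25·0.1548
 = 0 + 0.8436 + 1.026 + 0 + 3.182 + 3.87
 = 8.9216

8.9216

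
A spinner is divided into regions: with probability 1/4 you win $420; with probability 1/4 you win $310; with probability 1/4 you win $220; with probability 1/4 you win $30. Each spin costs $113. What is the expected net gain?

132

E[payout] = 420·1/4 + 310·1/4 + 220·1/4 + 30·1/4
 = 105 + 155/2 + 55 + 15/2
 = 245
Net = 245 - 113 = 132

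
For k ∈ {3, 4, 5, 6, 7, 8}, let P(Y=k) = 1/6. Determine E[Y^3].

E[Y^3] = Σ y^3·P(Y=y)
 = 27·1/6 + 64·1/6 + 125·1/6 + 216·1/6 + 343·1/6 + 512·1/6
 = 9/2 + 32/3 + 125/6 + 36 + 343/6 + 256/3
 = 429/2

214.5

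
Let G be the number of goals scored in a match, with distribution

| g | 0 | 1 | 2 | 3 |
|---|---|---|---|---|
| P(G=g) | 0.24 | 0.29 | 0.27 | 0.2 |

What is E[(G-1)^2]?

E[(G-1)^2] = Σ (g-1)^2·P(G=g)
 = 1·0.24 + 0·0.29 + 1·0.27 + 4·0.2
 = 0.24 + 0 + 0.27 + 0.8
 = 1.31

1.31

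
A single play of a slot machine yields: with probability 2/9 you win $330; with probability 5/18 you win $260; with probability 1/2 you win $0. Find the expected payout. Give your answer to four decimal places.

145.5556

E[payout] = 330·2/9 + 260·5/18 + 0·1/2
 = 220/3 + 650/9 + 0
 = 1310/9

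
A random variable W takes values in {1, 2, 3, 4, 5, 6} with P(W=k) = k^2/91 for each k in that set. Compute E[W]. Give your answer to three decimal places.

E[W] = Σ w·P(W=w)
 = 1·1/91 + 2·4/91 + 3·9/91 + 4·16/91 + 5·25/91 + 6·36/91
 = 1/91 + 8/91 + 27/91 + 64/91 + 125/91 + 216/91
 = 63/13

4.846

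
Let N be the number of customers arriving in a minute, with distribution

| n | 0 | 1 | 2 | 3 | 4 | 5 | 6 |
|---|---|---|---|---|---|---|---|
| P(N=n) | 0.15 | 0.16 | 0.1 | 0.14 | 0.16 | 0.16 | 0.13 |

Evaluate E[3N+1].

10

E[3N+1] = Σ (3n+1)·P(N=n)
 = 1·0.15 + 4·0.16 + 7·0.1 + 10·0.14 + 13·0.16 + 16·0.16 + 19·0.13
 = 0.15 + 0.64 + 0.7 + 1.4 + 2.08 + 2.56 + 2.47
 = 10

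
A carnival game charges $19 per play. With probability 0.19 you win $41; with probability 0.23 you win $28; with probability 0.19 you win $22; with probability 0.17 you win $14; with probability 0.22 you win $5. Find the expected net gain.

E[payout] = 41·0.19 + 28·0.23 + 22·0.19 + 14·0.17 + 5·0.22
 = 7.79 + 6.44 + 4.18 + 2.38 + 1.1
 = 21.89
Net = 21.89 - 19 = 2.89

2.89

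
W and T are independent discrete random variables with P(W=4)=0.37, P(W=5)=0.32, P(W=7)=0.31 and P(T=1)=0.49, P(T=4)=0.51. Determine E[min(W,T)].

E[min(W,T)] = Σ_w Σ_t min(w,t) · P(W=w)P(T=t)
 = 1·0.1813 + 4·0.1887 + 1·0.1568 + 4·0.1632 + 1·0.1519 + 4·0.1581
 = 0.1813 + 0.7548 + 0.1568 + 0.6528 + 0.1519 + 0.6324
 = 2.53

2.53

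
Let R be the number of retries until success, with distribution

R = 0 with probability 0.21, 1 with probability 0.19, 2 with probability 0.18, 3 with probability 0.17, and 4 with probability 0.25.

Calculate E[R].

E[R] = Σ r·P(R=r)
 = 0·0.21 + 1·0.19 + 2·0.18 + 3·0.17 + 4·0.25
 = 0 + 0.19 + 0.36 + 0.51 + 1
 = 2.06

2.06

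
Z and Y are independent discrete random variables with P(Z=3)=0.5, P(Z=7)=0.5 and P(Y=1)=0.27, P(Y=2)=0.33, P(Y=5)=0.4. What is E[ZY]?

14.65

E[ZY] = Σ_z Σ_y zy · P(Z=z)P(Y=y)
 = 3·0.135 + 6·0.165 + 15·0.2 + 7·0.135 + 14·0.165 + 35·0.2
 = 0.405 + 0.99 + 3 + 0.945 + 2.31 + 7
 = 14.65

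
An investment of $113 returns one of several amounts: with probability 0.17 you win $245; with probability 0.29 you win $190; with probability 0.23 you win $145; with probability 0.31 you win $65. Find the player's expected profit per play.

E[payout] = 245·0.17 + 190·0.29 + 145·0.23 + 65·0.31
 = 41.65 + 55.1 + 33.35 + 20.15
 = 150.25
Net = 150.25 - 113 = 37.25

37.25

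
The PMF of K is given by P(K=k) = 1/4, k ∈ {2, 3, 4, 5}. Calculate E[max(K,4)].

4.25

E[max(K,4)] = Σ max(k,4)·P(K=k)
 = 4·1/4 + 4·1/4 + 4·1/4 + 5·1/4
 = 1 + 1 + 1 + 5/4
 = 17/4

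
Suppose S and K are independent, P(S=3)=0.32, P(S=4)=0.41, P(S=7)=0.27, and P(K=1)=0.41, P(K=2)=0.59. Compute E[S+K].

6.08

E[S+K] = Σ_s Σ_k (s+k) · P(S=s)P(K=k)
 = 4·0.1312 + 5·0.1888 + 5·0.1681 + 6·0.2419 + 8·0.1107 + 9·0.1593
 = 0.5248 + 0.944 + 0.8405 + 1.4514 + 0.8856 + 1.4337
 = 6.08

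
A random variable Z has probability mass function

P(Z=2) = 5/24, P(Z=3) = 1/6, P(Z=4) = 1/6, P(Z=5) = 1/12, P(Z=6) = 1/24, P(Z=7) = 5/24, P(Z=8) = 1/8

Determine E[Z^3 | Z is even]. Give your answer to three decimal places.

P(Z is even) = 5/24 + 1/6 + 1/24 + 1/8 = 13/24.
E[Z^3 | Z is even] = [8·5/24 + 64·1/6 + 216·1/24 + 512·1/8] / (13/24)
 = 256/3 / (13/24)
 = 2048/13

157.538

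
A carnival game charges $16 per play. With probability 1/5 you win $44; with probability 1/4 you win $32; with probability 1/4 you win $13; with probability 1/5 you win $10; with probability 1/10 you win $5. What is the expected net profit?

E[payout] = 44·1/5 + 32·1/4 + 13·1/4 + 10·1/5 + 5·1/10
 = 44/5 + 8 + 13/4 + 2 + 1/2
 = 451/20
Net = 451/20 - 16 = 131/20

6.55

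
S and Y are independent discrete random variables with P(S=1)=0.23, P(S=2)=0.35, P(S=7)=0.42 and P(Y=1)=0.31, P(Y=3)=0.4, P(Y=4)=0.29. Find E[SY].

10.3329

E[SY] = Σ_s Σ_y sy · P(S=s)P(Y=y)
 = 1·0.0713 + 3·0.092 + 4·0.0667 + 2·0.1085 + 6·0.14 + 8·0.1015 + 7·0.1302 + 21·0.168 + 28·0.1218
 = 0.0713 + 0.276 + 0.2668 + 0.217 + 0.84 + 0.812 + 0.9114 + 3.528 + 3.4104
 = 10.3329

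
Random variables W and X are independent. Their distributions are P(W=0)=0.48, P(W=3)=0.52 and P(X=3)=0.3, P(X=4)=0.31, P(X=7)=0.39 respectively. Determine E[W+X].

E[W+X] = Σ_w Σ_x (w+x) · P(W=w)P(X=x)
 = 3·0.144 + 4·0.1488 + 7·0.1872 + 6·0.156 + 7·0.1612 + 10·0.2028
 = 0.432 + 0.5952 + 1.3104 + 0.936 + 1.1284 + 2.028
 = 6.43

6.43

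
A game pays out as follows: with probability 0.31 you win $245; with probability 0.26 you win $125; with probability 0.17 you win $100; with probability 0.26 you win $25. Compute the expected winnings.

131.95

E[payout] = 245·0.31 + 125·0.26 + 100·0.17 + 25·0.26
 = 75.95 + 32.5 + 17 + 6.5
 = 131.95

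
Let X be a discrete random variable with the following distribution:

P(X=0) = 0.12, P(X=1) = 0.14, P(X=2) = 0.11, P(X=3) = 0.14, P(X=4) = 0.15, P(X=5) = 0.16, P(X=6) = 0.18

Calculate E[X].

3.26

E[X] = Σ x·P(X=x)
 = 0·0.12 + 1·0.14 + 2·0.11 + 3·0.14 + 4·0.15 + 5·0.16 + 6·0.18
 = 0 + 0.14 + 0.22 + 0.42 + 0.6 + 0.8 + 1.08
 = 3.26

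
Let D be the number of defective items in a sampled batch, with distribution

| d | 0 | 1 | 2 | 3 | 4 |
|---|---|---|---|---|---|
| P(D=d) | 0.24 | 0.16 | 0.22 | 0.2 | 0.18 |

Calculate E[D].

E[D] = Σ d·P(D=d)
 = 0·0.24 + 1·0.16 + 2·0.22 + 3·0.2 + 4·0.18
 = 0 + 0.16 + 0.44 + 0.6 + 0.72
 = 1.92

1.92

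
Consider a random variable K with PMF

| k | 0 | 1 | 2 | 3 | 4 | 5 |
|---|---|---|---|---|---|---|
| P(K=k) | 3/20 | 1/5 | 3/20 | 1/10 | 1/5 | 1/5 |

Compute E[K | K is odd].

P(K is odd) = 1/5 + 1/10 + 1/5 = 1/2.
E[K | K is odd] = [1·1/5 + 3·1/10 + 5·1/5] / (1/2)
 = 3/2 / (1/2)
 = 3

3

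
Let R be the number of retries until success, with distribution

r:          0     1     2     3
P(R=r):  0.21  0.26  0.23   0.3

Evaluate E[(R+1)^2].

E[(R+1)^2] = Σ (r+1)^2·P(R=r)
 = 1·0.21 + 4·0.26 + 9·0.23 + 16·0.3
 = 0.21 + 1.04 + 2.07 + 4.8
 = 8.12

8.12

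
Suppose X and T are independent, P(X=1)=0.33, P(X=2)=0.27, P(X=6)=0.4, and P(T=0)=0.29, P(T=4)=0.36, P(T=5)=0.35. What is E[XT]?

10.4313

E[XT] = Σ_x Σ_t xt · P(X=x)P(T=t)
 = 0·0.0957 + 4·0.1188 + 5·0.1155 + 0·0.0783 + 8·0.0972 + 10·0.0945 + 0·0.116 + 24·0.144 + 30·0.14
 = 0 + 0.4752 + 0.5775 + 0 + 0.7776 + 0.945 + 0 + 3.456 + 4.2
 = 10.4313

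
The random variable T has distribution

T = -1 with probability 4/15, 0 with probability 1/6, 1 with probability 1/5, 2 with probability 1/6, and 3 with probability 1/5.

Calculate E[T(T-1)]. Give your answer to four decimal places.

E[T(T-1)] = Σ t(t-1)·P(T=t)
 = 2·4/15 + 0·1/6 + 0·1/5 + 2·1/6 + 6·1/5
 = 8/15 + 0 + 0 + 1/3 + 6/5
 = 31/15

2.0667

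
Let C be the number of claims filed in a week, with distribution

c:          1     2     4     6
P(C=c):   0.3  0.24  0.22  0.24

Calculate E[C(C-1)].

E[C(C-1)] = Σ c(c-1)·P(C=c)
 = 0·0.3 + 2·0.24 + 12·0.22 + 30·0.24
 = 0 + 0.48 + 2.64 + 7.2
 = 10.32

10.32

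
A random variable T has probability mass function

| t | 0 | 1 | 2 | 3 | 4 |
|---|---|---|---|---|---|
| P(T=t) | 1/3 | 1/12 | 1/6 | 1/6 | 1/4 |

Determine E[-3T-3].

-8.75

E[-3T-3] = Σ (-3t-3)·P(T=t)
 = (-3)·1/3 + (-6)·1/12 + (-9)·1/6 + (-12)·1/6 + (-15)·1/4
 = (-1) + (-1/2) + (-3/2) + (-2) + (-15/4)
 = -35/4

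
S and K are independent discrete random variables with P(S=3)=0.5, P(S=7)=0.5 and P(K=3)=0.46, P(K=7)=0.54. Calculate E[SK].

E[SK] = Σ_s Σ_k sk · P(S=s)P(K=k)
 = 9·0.23 + 21·0.27 + 21·0.23 + 49·0.27
 = 2.07 + 5.67 + 4.83 + 13.23
 = 25.8

25.8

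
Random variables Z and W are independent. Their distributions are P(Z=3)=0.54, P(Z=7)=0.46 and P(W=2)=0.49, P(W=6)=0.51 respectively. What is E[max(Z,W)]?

5.6662

E[max(Z,W)] = Σ_z Σ_w max(z,w) · P(Z=z)P(W=w)
 = 3·0.2646 + 6·0.2754 + 7·0.2254 + 7·0.2346
 = 0.7938 + 1.6524 + 1.5778 + 1.6422
 = 5.6662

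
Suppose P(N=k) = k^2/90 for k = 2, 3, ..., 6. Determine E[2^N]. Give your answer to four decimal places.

38.3111

E[2^N] = Σ 2^n·P(N=n)
 = 4·2/45 + 8·1/10 + 16·8/45 + 32·5/18 + 64·2/5
 = 8/45 + 4/5 + 128/45 + 80/9 + 128/5
 = 1724/45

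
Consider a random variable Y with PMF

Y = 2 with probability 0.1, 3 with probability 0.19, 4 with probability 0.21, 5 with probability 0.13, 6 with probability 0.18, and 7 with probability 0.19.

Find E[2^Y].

45.28

E[2^Y] = Σ 2^y·P(Y=y)
 = 4·0.1 + 8·0.19 + 16·0.21 + 32·0.13 + 64·0.18 + 128·0.19
 = 0.4 + 1.52 + 3.36 + 4.16 + 11.52 + 24.32
 = 45.28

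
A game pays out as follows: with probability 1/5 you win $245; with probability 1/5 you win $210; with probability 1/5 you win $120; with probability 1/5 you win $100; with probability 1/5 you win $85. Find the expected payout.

E[payout] = 245·1/5 + 210·1/5 + 120·1/5 + 100·1/5 + 85·1/5
 = 49 + 42 + 24 + 20 + 17
 = 152

152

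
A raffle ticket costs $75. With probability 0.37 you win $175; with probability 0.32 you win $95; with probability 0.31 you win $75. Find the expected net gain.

43.4

E[payout] = 175·0.37 + 95·0.32 + 75·0.31
 = 64.75 + 30.4 + 23.25
 = 118.4
Net = 118.4 - 75 = 43.4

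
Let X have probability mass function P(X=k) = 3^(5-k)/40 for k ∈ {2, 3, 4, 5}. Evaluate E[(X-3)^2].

0.85

E[(X-3)^2] = Σ (x-3)^2·P(X=x)
 = 1·27/40 + 0·9/40 + 1·3/40 + 4·1/40
 = 27/40 + 0 + 3/40 + 1/10
 = 17/20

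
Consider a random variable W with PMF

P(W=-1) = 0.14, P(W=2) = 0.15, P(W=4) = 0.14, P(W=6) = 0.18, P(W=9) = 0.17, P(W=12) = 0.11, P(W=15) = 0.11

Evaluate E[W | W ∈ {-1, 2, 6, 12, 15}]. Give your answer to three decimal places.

P(W ∈ {-1, 2, 6, 12, 15}) = 0.14 + 0.15 + 0.18 + 0.11 + 0.11 = 0.69.
E[W | W ∈ {-1, 2, 6, 12, 15}] = [(-1)·0.14 + 2·0.15 + 6·0.18 + 12·0.11 + 15·0.11] / 0.69
 = 4.21 / 0.69
 = 421/69

6.101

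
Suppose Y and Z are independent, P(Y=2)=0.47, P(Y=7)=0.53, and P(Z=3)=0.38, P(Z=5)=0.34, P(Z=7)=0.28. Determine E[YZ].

E[YZ] = Σ_y Σ_z yz · P(Y=y)P(Z=z)
 = 6·0.1786 + 10·0.1598 + 14·0.1316 + 21·0.2014 + 35·0.1802 + 49·0.1484
 = 1.0716 + 1.598 + 1.8424 + 4.2294 + 6.307 + 7.2716
 = 22.32

22.32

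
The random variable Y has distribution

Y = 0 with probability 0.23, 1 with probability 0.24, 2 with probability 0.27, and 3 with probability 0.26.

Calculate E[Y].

E[Y] = Σ y·P(Y=y)
 = 0·0.23 + 1·0.24 + 2·0.27 + 3·0.26
 = 0 + 0.24 + 0.54 + 0.78
 = 1.56

1.56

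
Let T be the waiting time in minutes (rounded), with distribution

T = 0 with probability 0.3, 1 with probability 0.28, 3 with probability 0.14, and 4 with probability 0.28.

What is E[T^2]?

E[T^2] = Σ t^2·P(T=t)
 = 0·0.3 + 1·0.28 + 9·0.14 + 16·0.28
 = 0 + 0.28 + 1.26 + 4.48
 = 6.02

6.02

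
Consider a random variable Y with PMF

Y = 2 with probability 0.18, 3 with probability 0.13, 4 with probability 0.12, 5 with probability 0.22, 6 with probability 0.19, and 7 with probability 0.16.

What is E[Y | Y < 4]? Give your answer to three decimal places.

2.419

P(Y < 4) = 0.18 + 0.13 = 0.31.
E[Y | Y < 4] = [2·0.18 + 3·0.13] / 0.31
 = 0.75 / 0.31
 = 75/31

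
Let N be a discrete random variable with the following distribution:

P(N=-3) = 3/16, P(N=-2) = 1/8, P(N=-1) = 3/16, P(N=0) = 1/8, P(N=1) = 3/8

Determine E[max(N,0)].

0.375

E[max(N,0)] = Σ max(n,0)·P(N=n)
 = 0·3/16 + 0·1/8 + 0·3/16 + 0·1/8 + 1·3/8
 = 0 + 0 + 0 + 0 + 3/8
 = 3/8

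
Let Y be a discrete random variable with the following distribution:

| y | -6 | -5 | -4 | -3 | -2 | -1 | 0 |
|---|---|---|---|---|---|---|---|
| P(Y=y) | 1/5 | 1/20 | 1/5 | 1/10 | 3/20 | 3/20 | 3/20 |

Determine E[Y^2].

E[Y^2] = Σ y^2·P(Y=y)
 = 36·1/5 + 25·1/20 + 16·1/5 + 9·1/10 + 4·3/20 + 1·3/20 + 0·3/20
 = 36/5 + 5/4 + 16/5 + 9/10 + 3/5 + 3/20 + 0
 = 133/10

13.3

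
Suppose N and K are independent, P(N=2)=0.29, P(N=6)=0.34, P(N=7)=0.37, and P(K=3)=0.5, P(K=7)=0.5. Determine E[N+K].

10.21

E[N+K] = Σ_n Σ_k (n+k) · P(N=n)P(K=k)
 = 5·0.145 + 9·0.145 + 9·0.17 + 13·0.17 + 10·0.185 + 14·0.185
 = 0.725 + 1.305 + 1.53 + 2.21 + 1.85 + 2.59
 = 10.21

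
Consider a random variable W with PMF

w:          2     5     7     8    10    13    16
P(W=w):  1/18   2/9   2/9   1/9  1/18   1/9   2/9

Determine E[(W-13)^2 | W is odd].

P(W is odd) = 2/9 + 2/9 + 1/9 = 5/9.
E[(W-13)^2 | W is odd] = [64·2/9 + 36·2/9 + 0·1/9] / (5/9)
 = 200/9 / (5/9)
 = 40

40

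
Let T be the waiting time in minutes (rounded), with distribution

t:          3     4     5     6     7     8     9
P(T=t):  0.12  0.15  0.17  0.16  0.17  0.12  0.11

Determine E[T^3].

E[T^3] = Σ t^3·P(T=t)
 = 27·0.12 + 64·0.15 + 125·0.17 + 216·0.16 + 343·0.17 + 512·0.12 + 729·0.11
 = 3.24 + 9.6 + 21.25 + 34.56 + 58.31 + 61.44 + 80.19
 = 268.59

268.59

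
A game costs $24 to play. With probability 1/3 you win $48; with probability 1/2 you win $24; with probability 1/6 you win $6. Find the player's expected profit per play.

5

E[payout] = 48·1/3 + 24·1/2 + 6·1/6
 = 16 + 12 + 1
 = 29
Net = 29 - 24 = 5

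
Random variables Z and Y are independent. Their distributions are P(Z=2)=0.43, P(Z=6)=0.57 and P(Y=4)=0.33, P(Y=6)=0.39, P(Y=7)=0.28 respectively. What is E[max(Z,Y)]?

5.9962

E[max(Z,Y)] = Σ_z Σ_y max(z,y) · P(Z=z)P(Y=y)
 = 4·0.1419 + 6·0.1677 + 7·0.1204 + 6·0.1881 + 6·0.2223 + 7·0.1596
 = 0.5676 + 1.0062 + 0.8428 + 1.1286 + 1.3338 + 1.1172
 = 5.9962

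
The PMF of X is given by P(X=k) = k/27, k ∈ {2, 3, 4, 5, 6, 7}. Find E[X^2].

E[X^2] = Σ x^2·P(X=x)
 = 4·2/27 + 9·1/9 + 16·4/27 + 25·5/27 + 36·2/9 + 49·7/27
 = 8/27 + 1 + 64/27 + 125/27 + 8 + 343/27
 = 29

29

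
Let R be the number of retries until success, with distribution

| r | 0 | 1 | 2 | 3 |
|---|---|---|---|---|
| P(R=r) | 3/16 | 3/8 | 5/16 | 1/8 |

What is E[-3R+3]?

-1.125

E[-3R+3] = Σ (-3r+3)·P(R=r)
 = 3·3/16 + 0·3/8 + (-3)·5/16 + (-6)·1/8
 = 9/16 + 0 + (-15/16) + (-3/4)
 = -9/8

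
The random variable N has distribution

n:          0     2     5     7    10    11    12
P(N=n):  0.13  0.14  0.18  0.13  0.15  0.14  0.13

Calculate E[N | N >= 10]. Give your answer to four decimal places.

10.9524

P(N >= 10) = 0.15 + 0.14 + 0.13 = 0.42.
E[N | N >= 10] = [10·0.15 + 11·0.14 + 12·0.13] / 0.42
 = 4.6 / 0.42
 = 230/21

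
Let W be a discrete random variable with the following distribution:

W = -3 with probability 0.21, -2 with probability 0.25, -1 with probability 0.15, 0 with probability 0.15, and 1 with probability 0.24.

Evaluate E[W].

-1.04

E[W] = Σ w·P(W=w)
 = (-3)·0.21 + (-2)·0.25 + (-1)·0.15 + 0·0.15 + 1·0.24
 = (-0.63) + (-0.5) + (-0.15) + 0 + 0.24
 = -1.04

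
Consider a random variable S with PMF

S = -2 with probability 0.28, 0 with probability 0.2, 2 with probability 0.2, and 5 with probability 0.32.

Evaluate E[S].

1.44

E[S] = Σ s·P(S=s)
 = (-2)·0.28 + 0·0.2 + 2·0.2 + 5·0.32
 = (-0.56) + 0 + 0.4 + 1.6
 = 1.44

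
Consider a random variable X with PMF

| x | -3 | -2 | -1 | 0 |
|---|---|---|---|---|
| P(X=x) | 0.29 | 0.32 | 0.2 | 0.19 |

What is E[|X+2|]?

E[|X+2|] = Σ |x+2|·P(X=x)
 = 1·0.29 + 0·0.32 + 1·0.2 + 2·0.19
 = 0.29 + 0 + 0.2 + 0.38
 = 0.87

0.87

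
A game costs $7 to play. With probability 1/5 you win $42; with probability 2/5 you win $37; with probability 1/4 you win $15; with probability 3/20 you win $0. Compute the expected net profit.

19.95

E[payout] = 42·1/5 + 37·2/5 + 15·1/4 + 0·3/20
 = 42/5 + 74/5 + 15/4 + 0
 = 539/20
Net = 539/20 - 7 = 399/20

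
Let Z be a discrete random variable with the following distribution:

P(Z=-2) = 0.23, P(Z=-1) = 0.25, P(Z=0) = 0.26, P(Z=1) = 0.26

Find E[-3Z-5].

E[-3Z-5] = Σ (-3z-5)·P(Z=z)
 = 1·0.23 + (-2)·0.25 + (-5)·0.26 + (-8)·0.26
 = 0.23 + (-0.5) + (-1.3) + (-2.08)
 = -3.65

-3.65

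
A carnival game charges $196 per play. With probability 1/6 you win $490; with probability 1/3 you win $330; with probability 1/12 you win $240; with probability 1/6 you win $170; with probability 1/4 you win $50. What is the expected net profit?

E[payout] = 490·1/6 + 330·1/3 + 240·1/12 + 170·1/6 + 50·1/4
 = 245/3 + 110 + 20 + 85/3 + 25/2
 = 505/2
Net = 505/2 - 196 = 113/2

56.5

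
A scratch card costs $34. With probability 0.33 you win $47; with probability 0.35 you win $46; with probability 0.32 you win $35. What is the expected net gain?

E[payout] = 47·0.33 + 46·0.35 + 35·0.32
 = 15.51 + 16.1 + 11.2
 = 42.81
Net = 42.81 - 34 = 8.81

8.81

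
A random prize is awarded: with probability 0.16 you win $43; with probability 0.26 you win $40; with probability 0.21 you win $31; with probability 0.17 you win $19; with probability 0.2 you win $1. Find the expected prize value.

E[payout] = 43·0.16 + 40·0.26 + 31·0.21 + 19·0.17 + 1·0.2
 = 6.88 + 10.4 + 6.51 + 3.23 + 0.2
 = 27.22

27.22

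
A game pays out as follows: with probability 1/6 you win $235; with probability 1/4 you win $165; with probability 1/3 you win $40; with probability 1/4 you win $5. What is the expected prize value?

E[payout] = 235·1/6 + 165·1/4 + 40·1/3 + 5·1/4
 = 235/6 + 165/4 + 40/3 + 5/4
 = 95

95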